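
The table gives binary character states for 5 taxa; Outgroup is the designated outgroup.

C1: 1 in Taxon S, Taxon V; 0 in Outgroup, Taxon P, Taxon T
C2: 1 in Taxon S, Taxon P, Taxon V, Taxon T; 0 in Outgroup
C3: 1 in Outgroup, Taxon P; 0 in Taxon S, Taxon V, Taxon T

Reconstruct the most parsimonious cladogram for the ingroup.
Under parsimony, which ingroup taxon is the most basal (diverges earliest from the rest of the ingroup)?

Taxon P

Character polarity is set by the outgroup: the derived state is whichever differs from the outgroup's state, so for C3 the derived state is '0', and for the remaining characters it is '1'.
C1 (derived state '1') is shared by Taxon S and Taxon V — a synapomorphy uniting that clade.
C2 (derived state '1') is shared by all ingroup taxa — unites the whole ingroup.
C3: derived state '0' in Taxon S, Taxon T, and Taxon V only — synapomorphy for {Taxon S, Taxon T, Taxon V}.
Most parsimonious ingroup topology: (((Taxon S,Taxon V),Taxon T),Taxon P).
Taxon P is sister to the clade containing all other ingroup taxa, so it is the earliest-diverging (most basal) ingroup lineage.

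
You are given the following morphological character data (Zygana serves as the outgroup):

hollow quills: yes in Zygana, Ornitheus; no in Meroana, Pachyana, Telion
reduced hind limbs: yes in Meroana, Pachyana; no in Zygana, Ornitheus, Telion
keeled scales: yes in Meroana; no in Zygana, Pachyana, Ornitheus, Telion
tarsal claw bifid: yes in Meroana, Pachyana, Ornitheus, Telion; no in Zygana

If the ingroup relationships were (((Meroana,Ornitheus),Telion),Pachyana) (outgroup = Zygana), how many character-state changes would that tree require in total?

6

Map each character onto (((Meroana,Ornitheus),Telion),Pachyana) (rooted by Zygana) and count the minimum state changes it requires (Fitch parsimony):
hollow quills: 2; reduced hind limbs: 2; keeled scales: 1; tarsal claw bifid: 1.
Total tree length = 6.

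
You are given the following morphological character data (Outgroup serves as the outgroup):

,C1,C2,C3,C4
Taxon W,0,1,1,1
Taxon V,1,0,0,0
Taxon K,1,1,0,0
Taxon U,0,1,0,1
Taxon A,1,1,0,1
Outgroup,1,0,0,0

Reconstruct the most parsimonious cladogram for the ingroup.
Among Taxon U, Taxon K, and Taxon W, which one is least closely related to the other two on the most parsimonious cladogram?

Character polarity is set by the outgroup: the derived state is whichever differs from the outgroup's state, so for C1 the derived state is '0', and for the remaining characters it is '1'.
Only Taxon U and Taxon W show the derived state '0' for C1, supporting them as a clade.
C2 (derived state '1') is shared by Taxon A, Taxon K, Taxon U, and Taxon W — a synapomorphy uniting that clade.
C3 (derived state '1') is unique to Taxon W (autapomorphy; uninformative for grouping).
C4: derived state '1' in Taxon A, Taxon U, and Taxon W only — synapomorphy for {Taxon A, Taxon U, Taxon W}.
Most parsimonious ingroup topology: ((Taxon K,((Taxon W,Taxon U),Taxon A)),Taxon V).
Taxon U and Taxon W share a more recent common ancestor with each other than either does with Taxon K, so Taxon K is the least closely related of the three.

Taxon K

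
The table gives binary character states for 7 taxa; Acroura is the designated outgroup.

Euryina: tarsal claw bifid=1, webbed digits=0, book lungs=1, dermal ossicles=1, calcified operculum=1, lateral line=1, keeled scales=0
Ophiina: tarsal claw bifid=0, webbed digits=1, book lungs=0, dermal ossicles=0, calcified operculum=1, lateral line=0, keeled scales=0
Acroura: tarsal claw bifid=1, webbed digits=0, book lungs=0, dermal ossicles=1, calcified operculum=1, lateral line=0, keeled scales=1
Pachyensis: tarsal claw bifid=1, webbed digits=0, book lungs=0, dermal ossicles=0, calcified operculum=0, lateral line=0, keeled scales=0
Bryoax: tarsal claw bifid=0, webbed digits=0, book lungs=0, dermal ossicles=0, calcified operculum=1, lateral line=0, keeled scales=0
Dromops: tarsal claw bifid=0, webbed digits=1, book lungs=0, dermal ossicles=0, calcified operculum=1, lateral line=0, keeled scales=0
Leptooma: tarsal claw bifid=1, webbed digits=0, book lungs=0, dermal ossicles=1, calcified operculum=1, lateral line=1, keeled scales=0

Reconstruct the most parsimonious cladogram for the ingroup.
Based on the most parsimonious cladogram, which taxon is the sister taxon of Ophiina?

Dromops

Character polarity is set by the outgroup: the derived state is whichever differs from the outgroup's state, so for tarsal claw bifid, dermal ossicles, calcified operculum, keeled scales the derived state is '0', and for the remaining characters it is '1'.
tarsal claw bifid: derived state '0' in Bryoax, Dromops, and Ophiina only — synapomorphy for {Bryoax, Dromops, Ophiina}.
webbed digits (derived state '1') is shared by Dromops and Ophiina — a synapomorphy uniting that clade.
book lungs (derived state '1') is unique to Euryina (autapomorphy; uninformative for grouping).
Only Bryoax, Dromops, Ophiina, and Pachyensis show the derived state '0' for dermal ossicles, supporting them as a clade.
calcified operculum: derived state '0' in Pachyensis only — an autapomorphy, so it tells us nothing about relationships among taxa.
lateral line (derived state '1') is shared by Euryina and Leptooma — a synapomorphy uniting that clade.
keeled scales (derived state '0') is shared by all ingroup taxa — unites the whole ingroup.
Most parsimonious ingroup topology: ((((Dromops,Ophiina),Bryoax),Pachyensis),(Leptooma,Euryina)).
Ophiina and Dromops form a cherry on this tree, so they are sister taxa.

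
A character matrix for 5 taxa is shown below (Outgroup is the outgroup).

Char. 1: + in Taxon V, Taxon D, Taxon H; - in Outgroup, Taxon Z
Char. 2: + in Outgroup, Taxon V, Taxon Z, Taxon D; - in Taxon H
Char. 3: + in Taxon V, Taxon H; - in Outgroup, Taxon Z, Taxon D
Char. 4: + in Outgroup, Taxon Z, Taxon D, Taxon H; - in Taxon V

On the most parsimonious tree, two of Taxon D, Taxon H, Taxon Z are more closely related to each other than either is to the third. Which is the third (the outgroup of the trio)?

Character polarity is set by the outgroup: the derived state is whichever differs from the outgroup's state, so for Char. 2, Char. 4 the derived state is '-', and for the remaining characters it is '+'.
Char. 1 (derived state '+') is shared by Taxon D, Taxon H, and Taxon V — a synapomorphy uniting that clade.
Char. 2: derived state '-' in Taxon H only — an autapomorphy, so it tells us nothing about relationships among taxa.
Char. 3 (derived state '+') is shared by Taxon H and Taxon V — a synapomorphy uniting that clade.
Char. 4: derived state '-' in Taxon V only — an autapomorphy, so it tells us nothing about relationships among taxa.
Most parsimonious ingroup topology: (((Taxon V,Taxon H),Taxon D),Taxon Z).
Taxon D and Taxon H share a more recent common ancestor with each other than either does with Taxon Z, so Taxon Z is the least closely related of the three.

Taxon Z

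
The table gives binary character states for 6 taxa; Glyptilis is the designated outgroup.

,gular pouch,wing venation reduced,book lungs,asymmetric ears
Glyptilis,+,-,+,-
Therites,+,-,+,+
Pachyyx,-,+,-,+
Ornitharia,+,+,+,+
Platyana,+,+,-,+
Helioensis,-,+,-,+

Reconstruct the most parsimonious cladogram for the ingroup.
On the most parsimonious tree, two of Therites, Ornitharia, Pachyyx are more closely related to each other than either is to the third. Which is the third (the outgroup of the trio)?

Character polarity is set by the outgroup: the derived state is whichever differs from the outgroup's state, so for gular pouch, book lungs the derived state is '-', and for the remaining characters it is '+'.
gular pouch (derived state '-') is shared by Helioensis and Pachyyx — a synapomorphy uniting that clade.
Only Helioensis, Ornitharia, Pachyyx, and Platyana show the derived state '+' for wing venation reduced, supporting them as a clade.
Only Helioensis, Pachyyx, and Platyana show the derived state '-' for book lungs, supporting them as a clade.
All ingroup taxa share the derived state '+' for asymmetric ears; it defines the ingroup but does not resolve relationships within it.
Most parsimonious ingroup topology: (Therites,(((Pachyyx,Helioensis),Platyana),Ornitharia)).
Ornitharia and Pachyyx share a more recent common ancestor with each other than either does with Therites, so Therites is the least closely related of the three.

Therites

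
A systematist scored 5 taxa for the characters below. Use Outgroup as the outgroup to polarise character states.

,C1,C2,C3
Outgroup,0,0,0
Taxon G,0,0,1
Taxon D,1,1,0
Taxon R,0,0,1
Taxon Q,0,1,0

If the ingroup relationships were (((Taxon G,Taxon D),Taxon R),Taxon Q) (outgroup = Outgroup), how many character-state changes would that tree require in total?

5

Map each character onto (((Taxon G,Taxon D),Taxon R),Taxon Q) (rooted by Outgroup) and count the minimum state changes it requires (Fitch parsimony):
C1: 1; C2: 2; C3: 2.
Total tree length = 5.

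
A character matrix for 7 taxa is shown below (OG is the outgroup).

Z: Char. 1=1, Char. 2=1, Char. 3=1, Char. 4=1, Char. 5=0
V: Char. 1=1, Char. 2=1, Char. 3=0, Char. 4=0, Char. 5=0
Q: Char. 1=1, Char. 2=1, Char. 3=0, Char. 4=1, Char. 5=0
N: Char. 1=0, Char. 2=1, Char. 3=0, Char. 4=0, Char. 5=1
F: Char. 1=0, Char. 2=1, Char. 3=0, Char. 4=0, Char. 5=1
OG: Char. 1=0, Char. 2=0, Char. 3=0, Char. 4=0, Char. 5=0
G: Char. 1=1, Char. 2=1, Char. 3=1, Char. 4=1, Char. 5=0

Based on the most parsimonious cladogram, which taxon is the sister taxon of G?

The outgroup has state '0' for every character, so '1' is the derived state throughout.
Char. 1 (derived state '1') is shared by G, Q, V, and Z — a synapomorphy uniting that clade.
Char. 2 (derived state '1') is shared by all ingroup taxa — unites the whole ingroup.
Char. 3: derived state '1' in G and Z only — synapomorphy for {G, Z}.
Char. 4 (derived state '1') is shared by G, Q, and Z — a synapomorphy uniting that clade.
Char. 5 (derived state '1') is shared by F and N — a synapomorphy uniting that clade.
Most parsimonious ingroup topology: ((F,N),(V,((G,Z),Q))).
G and Z form a cherry on this tree, so they are sister taxa.

Z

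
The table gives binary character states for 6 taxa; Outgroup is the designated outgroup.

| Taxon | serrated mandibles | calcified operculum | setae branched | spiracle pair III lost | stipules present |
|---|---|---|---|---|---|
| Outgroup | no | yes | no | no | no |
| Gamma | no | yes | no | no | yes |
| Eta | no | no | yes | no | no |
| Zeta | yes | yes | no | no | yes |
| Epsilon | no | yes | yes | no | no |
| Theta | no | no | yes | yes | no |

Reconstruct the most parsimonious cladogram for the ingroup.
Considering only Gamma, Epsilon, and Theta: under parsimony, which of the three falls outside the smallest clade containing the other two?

Gamma

Character polarity is set by the outgroup: the derived state is whichever differs from the outgroup's state, so for calcified operculum the derived state is 'no', and for the remaining characters it is 'yes'.
serrated mandibles: derived state 'yes' in Zeta only — an autapomorphy, so it tells us nothing about relationships among taxa.
calcified operculum (derived state 'no') is shared by Eta and Theta — a synapomorphy uniting that clade.
setae branched: derived state 'yes' in Epsilon, Eta, and Theta only — synapomorphy for {Epsilon, Eta, Theta}.
spiracle pair III lost: derived state 'yes' in Theta only — an autapomorphy, so it tells us nothing about relationships among taxa.
stipules present: derived state 'yes' in Gamma and Zeta only — synapomorphy for {Gamma, Zeta}.
Most parsimonious ingroup topology: ((Gamma,Zeta),((Eta,Theta),Epsilon)).
Theta and Epsilon share a more recent common ancestor with each other than either does with Gamma, so Gamma is the least closely related of the three.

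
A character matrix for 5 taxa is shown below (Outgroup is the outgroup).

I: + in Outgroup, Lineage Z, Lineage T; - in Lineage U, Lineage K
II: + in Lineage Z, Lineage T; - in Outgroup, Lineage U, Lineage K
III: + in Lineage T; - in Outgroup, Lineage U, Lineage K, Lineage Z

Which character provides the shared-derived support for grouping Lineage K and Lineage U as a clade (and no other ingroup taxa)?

Character polarity is set by the outgroup: the derived state is whichever differs from the outgroup's state, so for I the derived state is '-', and for the remaining characters it is '+'.
I (derived state '-') is shared by Lineage K and Lineage U — a synapomorphy uniting that clade.
II (derived state '+') is shared by Lineage T and Lineage Z — a synapomorphy uniting that clade.
III (derived state '+') is unique to Lineage T (autapomorphy; uninformative for grouping).
Most parsimonious ingroup topology: ((Lineage U,Lineage K),(Lineage Z,Lineage T)).
The clade {Lineage K, Lineage U} is supported by I: its derived state '-' occurs in exactly those taxa and in no other taxon (including the outgroup).

I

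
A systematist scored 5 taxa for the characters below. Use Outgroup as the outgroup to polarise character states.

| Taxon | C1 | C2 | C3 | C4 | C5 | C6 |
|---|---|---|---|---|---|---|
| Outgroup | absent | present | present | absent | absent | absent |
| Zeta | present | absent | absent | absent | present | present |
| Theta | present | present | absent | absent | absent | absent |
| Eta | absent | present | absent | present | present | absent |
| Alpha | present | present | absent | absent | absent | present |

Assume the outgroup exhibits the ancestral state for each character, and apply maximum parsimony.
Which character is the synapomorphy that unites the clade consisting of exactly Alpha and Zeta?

Character polarity is set by the outgroup: the derived state is whichever differs from the outgroup's state, so for C2, C3 the derived state is 'absent', and for the remaining characters it is 'present'.
C1: derived state 'present' in Alpha, Theta, and Zeta only — synapomorphy for {Alpha, Theta, Zeta}.
C2 (derived state 'absent') is unique to Zeta (autapomorphy; uninformative for grouping).
All ingroup taxa share the derived state 'absent' for C3; it defines the ingroup but does not resolve relationships within it.
C4: derived state 'present' in Eta only — an autapomorphy, so it tells us nothing about relationships among taxa.
C5 groups Eta and Zeta, which is incompatible with the clades supported by the remaining characters; treating it as convergent (homoplasy) costs fewer steps than any alternative tree.
C6: derived state 'present' in Alpha and Zeta only — synapomorphy for {Alpha, Zeta}.
Most parsimonious ingroup topology: (((Zeta,Alpha),Theta),Eta).
The clade {Alpha, Zeta} is supported by C6: its derived state 'present' occurs in exactly those taxa and in no other taxon (including the outgroup).

C6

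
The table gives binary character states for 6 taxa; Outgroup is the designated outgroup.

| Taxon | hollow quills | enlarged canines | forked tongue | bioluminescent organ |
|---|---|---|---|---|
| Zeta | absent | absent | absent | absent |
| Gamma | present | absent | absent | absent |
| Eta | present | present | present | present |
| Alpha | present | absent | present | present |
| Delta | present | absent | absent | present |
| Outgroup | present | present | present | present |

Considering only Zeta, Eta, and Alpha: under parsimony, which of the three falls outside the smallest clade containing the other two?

Eta

The outgroup has state 'present' for every character, so 'absent' is the derived state throughout.
hollow quills: derived state 'absent' in Zeta only — an autapomorphy, so it tells us nothing about relationships among taxa.
enlarged canines: derived state 'absent' in Alpha, Delta, Gamma, and Zeta only — synapomorphy for {Alpha, Delta, Gamma, Zeta}.
forked tongue: derived state 'absent' in Delta, Gamma, and Zeta only — synapomorphy for {Delta, Gamma, Zeta}.
bioluminescent organ: derived state 'absent' in Gamma and Zeta only — synapomorphy for {Gamma, Zeta}.
Most parsimonious ingroup topology: (((Delta,(Zeta,Gamma)),Alpha),Eta).
Alpha and Zeta share a more recent common ancestor with each other than either does with Eta, so Eta is the least closely related of the three.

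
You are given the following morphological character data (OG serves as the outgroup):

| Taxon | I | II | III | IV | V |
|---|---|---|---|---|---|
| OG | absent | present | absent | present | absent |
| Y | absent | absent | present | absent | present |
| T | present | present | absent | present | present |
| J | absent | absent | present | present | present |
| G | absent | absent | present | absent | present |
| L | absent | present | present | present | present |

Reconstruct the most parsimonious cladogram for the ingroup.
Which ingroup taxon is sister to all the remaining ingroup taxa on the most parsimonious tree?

T

Character polarity is set by the outgroup: the derived state is whichever differs from the outgroup's state, so for II, IV the derived state is 'absent', and for the remaining characters it is 'present'.
I: derived state 'present' in T only — an autapomorphy, so it tells us nothing about relationships among taxa.
Only G, J, and Y show the derived state 'absent' for II, supporting them as a clade.
III: derived state 'present' in G, J, L, and Y only — synapomorphy for {G, J, L, Y}.
IV: derived state 'absent' in G and Y only — synapomorphy for {G, Y}.
V (derived state 'present') is shared by all ingroup taxa — unites the whole ingroup.
Most parsimonious ingroup topology: ((((Y,G),J),L),T).
T is sister to the clade containing all other ingroup taxa, so it is the earliest-diverging (most basal) ingroup lineage.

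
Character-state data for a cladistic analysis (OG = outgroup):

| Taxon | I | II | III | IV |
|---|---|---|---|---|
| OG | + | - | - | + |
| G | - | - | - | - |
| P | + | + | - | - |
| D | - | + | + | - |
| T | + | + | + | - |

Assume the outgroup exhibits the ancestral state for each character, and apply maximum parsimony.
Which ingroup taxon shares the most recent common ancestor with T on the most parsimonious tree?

Character polarity is set by the outgroup: the derived state is whichever differs from the outgroup's state, so for I, IV the derived state is '-', and for the remaining characters it is '+'.
I groups D and G, which is incompatible with the clades supported by the remaining characters; treating it as convergent (homoplasy) costs fewer steps than any alternative tree.
II (derived state '+') is shared by D, P, and T — a synapomorphy uniting that clade.
III: derived state '+' in D and T only — synapomorphy for {D, T}.
All ingroup taxa share the derived state '-' for IV; it defines the ingroup but does not resolve relationships within it.
Most parsimonious ingroup topology: (G,(P,(D,T))).
T and D form a cherry on this tree, so they are sister taxa.

D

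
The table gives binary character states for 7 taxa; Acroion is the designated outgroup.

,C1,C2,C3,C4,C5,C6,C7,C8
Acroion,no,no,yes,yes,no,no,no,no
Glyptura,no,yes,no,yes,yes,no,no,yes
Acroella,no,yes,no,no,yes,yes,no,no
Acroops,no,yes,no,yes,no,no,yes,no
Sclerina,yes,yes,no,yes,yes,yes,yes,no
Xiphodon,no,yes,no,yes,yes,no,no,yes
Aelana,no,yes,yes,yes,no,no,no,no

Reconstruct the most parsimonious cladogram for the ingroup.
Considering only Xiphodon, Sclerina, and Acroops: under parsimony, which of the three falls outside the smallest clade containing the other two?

Acroops

Character polarity is set by the outgroup: the derived state is whichever differs from the outgroup's state, so for C3, C4 the derived state is 'no', and for the remaining characters it is 'yes'.
C1: derived state 'yes' in Sclerina only — an autapomorphy, so it tells us nothing about relationships among taxa.
C2 (derived state 'yes') is shared by all ingroup taxa — unites the whole ingroup.
Only Acroella, Acroops, Glyptura, Sclerina, and Xiphodon show the derived state 'no' for C3, supporting them as a clade.
C4 (derived state 'no') is unique to Acroella (autapomorphy; uninformative for grouping).
C5: derived state 'yes' in Acroella, Glyptura, Sclerina, and Xiphodon only — synapomorphy for {Acroella, Glyptura, Sclerina, Xiphodon}.
Only Acroella and Sclerina show the derived state 'yes' for C6, supporting them as a clade.
C7 (state 'yes') occurs in Acroops and Sclerina but conflicts with the nesting implied by the other characters — most parsimoniously interpreted as homoplasy.
C8: derived state 'yes' in Glyptura and Xiphodon only — synapomorphy for {Glyptura, Xiphodon}.
Most parsimonious ingroup topology: ((((Glyptura,Xiphodon),(Acroella,Sclerina)),Acroops),Aelana).
Xiphodon and Sclerina share a more recent common ancestor with each other than either does with Acroops, so Acroops is the least closely related of the three.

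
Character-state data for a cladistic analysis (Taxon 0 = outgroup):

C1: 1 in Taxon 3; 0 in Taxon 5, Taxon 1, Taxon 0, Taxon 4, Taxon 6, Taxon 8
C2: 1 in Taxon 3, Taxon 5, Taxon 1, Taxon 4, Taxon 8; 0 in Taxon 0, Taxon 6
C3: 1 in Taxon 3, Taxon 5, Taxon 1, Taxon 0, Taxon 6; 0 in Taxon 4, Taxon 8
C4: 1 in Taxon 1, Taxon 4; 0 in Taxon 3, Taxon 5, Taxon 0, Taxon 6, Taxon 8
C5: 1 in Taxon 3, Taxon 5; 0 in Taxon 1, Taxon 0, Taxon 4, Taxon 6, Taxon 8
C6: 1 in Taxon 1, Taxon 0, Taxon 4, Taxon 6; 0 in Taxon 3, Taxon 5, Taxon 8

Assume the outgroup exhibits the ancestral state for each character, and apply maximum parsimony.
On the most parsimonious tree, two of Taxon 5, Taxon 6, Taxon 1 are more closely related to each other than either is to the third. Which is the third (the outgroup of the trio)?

Taxon 6

Character polarity is set by the outgroup: the derived state is whichever differs from the outgroup's state, so for C3, C6 the derived state is '0', and for the remaining characters it is '1'.
C1: derived state '1' in Taxon 3 only — an autapomorphy, so it tells us nothing about relationships among taxa.
Only Taxon 1, Taxon 3, Taxon 4, Taxon 5, and Taxon 8 show the derived state '1' for C2, supporting them as a clade.
C3 groups Taxon 4 and Taxon 8, which is incompatible with the clades supported by the remaining characters; treating it as convergent (homoplasy) costs fewer steps than any alternative tree.
C4: derived state '1' in Taxon 1 and Taxon 4 only — synapomorphy for {Taxon 1, Taxon 4}.
C5: derived state '1' in Taxon 3 and Taxon 5 only — synapomorphy for {Taxon 3, Taxon 5}.
Only Taxon 3, Taxon 5, and Taxon 8 show the derived state '0' for C6, supporting them as a clade.
Most parsimonious ingroup topology: (((Taxon 4,Taxon 1),((Taxon 3,Taxon 5),Taxon 8)),Taxon 6).
Taxon 5 and Taxon 1 share a more recent common ancestor with each other than either does with Taxon 6, so Taxon 6 is the least closely related of the three.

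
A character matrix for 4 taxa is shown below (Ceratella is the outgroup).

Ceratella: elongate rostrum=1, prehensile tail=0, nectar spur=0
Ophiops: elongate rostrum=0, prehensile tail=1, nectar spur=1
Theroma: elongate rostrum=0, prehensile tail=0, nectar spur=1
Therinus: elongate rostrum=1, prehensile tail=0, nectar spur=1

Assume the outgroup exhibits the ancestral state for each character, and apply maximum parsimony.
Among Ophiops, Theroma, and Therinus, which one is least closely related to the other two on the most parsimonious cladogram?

Therinus

Character polarity is set by the outgroup: the derived state is whichever differs from the outgroup's state, so for elongate rostrum the derived state is '0', and for the remaining characters it is '1'.
elongate rostrum (derived state '0') is shared by Ophiops and Theroma — a synapomorphy uniting that clade.
prehensile tail: derived state '1' in Ophiops only — an autapomorphy, so it tells us nothing about relationships among taxa.
All ingroup taxa share the derived state '1' for nectar spur; it defines the ingroup but does not resolve relationships within it.
Most parsimonious ingroup topology: ((Ophiops,Theroma),Therinus).
Ophiops and Theroma share a more recent common ancestor with each other than either does with Therinus, so Therinus is the least closely related of the three.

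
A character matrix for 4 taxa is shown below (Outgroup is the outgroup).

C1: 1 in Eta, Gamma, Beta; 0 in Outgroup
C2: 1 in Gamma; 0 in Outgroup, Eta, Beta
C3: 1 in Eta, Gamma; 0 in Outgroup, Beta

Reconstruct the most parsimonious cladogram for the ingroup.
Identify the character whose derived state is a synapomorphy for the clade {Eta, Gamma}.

The outgroup has state '0' for every character, so '1' is the derived state throughout.
C1 (derived state '1') is shared by all ingroup taxa — unites the whole ingroup.
C2 (derived state '1') is unique to Gamma (autapomorphy; uninformative for grouping).
C3 (derived state '1') is shared by Eta and Gamma — a synapomorphy uniting that clade.
Most parsimonious ingroup topology: ((Eta,Gamma),Beta).
The clade {Eta, Gamma} is supported by C3: its derived state '1' occurs in exactly those taxa and in no other taxon (including the outgroup).

C3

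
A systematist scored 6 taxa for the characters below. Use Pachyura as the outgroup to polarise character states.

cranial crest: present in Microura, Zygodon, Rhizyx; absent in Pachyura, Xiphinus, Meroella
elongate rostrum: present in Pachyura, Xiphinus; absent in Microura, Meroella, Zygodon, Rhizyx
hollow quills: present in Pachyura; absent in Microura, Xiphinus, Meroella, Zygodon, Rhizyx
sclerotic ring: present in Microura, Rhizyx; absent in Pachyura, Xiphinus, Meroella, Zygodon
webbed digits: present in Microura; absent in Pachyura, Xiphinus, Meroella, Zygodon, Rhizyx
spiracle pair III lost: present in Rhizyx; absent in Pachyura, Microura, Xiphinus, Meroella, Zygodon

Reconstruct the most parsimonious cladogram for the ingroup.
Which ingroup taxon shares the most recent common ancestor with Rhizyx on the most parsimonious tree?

Character polarity is set by the outgroup: the derived state is whichever differs from the outgroup's state, so for elongate rostrum, hollow quills the derived state is 'absent', and for the remaining characters it is 'present'.
cranial crest: derived state 'present' in Microura, Rhizyx, and Zygodon only — synapomorphy for {Microura, Rhizyx, Zygodon}.
elongate rostrum: derived state 'absent' in Meroella, Microura, Rhizyx, and Zygodon only — synapomorphy for {Meroella, Microura, Rhizyx, Zygodon}.
hollow quills (derived state 'absent') is shared by all ingroup taxa — unites the whole ingroup.
sclerotic ring: derived state 'present' in Microura and Rhizyx only — synapomorphy for {Microura, Rhizyx}.
webbed digits (derived state 'present') is unique to Microura (autapomorphy; uninformative for grouping).
spiracle pair III lost (derived state 'present') is unique to Rhizyx (autapomorphy; uninformative for grouping).
Most parsimonious ingroup topology: ((((Microura,Rhizyx),Zygodon),Meroella),Xiphinus).
Rhizyx and Microura form a cherry on this tree, so they are sister taxa.

Microura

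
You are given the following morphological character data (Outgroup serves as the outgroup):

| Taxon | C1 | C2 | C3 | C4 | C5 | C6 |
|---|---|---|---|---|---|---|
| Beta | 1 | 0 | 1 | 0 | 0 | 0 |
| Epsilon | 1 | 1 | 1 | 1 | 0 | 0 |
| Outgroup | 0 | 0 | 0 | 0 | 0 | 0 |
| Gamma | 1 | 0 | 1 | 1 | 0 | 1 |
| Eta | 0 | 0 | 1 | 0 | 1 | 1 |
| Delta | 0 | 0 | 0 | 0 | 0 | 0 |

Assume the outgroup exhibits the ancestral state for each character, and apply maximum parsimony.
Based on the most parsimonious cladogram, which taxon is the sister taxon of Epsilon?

Gamma

The outgroup has state '0' for every character, so '1' is the derived state throughout.
Only Beta, Epsilon, and Gamma show the derived state '1' for C1, supporting them as a clade.
C2: derived state '1' in Epsilon only — an autapomorphy, so it tells us nothing about relationships among taxa.
C3: derived state '1' in Beta, Epsilon, Eta, and Gamma only — synapomorphy for {Beta, Epsilon, Eta, Gamma}.
C4: derived state '1' in Epsilon and Gamma only — synapomorphy for {Epsilon, Gamma}.
C5 (derived state '1') is unique to Eta (autapomorphy; uninformative for grouping).
C6 (state '1') occurs in Eta and Gamma but conflicts with the nesting implied by the other characters — most parsimoniously interpreted as homoplasy.
Most parsimonious ingroup topology: ((((Epsilon,Gamma),Beta),Eta),Delta).
Epsilon and Gamma form a cherry on this tree, so they are sister taxa.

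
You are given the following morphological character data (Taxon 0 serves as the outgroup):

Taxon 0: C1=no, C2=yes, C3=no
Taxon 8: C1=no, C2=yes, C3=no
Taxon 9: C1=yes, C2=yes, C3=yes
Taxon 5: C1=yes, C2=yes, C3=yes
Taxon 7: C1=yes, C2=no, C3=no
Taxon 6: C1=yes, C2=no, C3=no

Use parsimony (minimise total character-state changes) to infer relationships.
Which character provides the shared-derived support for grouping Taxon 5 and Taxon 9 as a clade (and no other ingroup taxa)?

Character polarity is set by the outgroup: the derived state is whichever differs from the outgroup's state, so for C2 the derived state is 'no', and for the remaining characters it is 'yes'.
C1 (derived state 'yes') is shared by Taxon 5, Taxon 6, Taxon 7, and Taxon 9 — a synapomorphy uniting that clade.
C2: derived state 'no' in Taxon 6 and Taxon 7 only — synapomorphy for {Taxon 6, Taxon 7}.
C3: derived state 'yes' in Taxon 5 and Taxon 9 only — synapomorphy for {Taxon 5, Taxon 9}.
Most parsimonious ingroup topology: (Taxon 8,((Taxon 9,Taxon 5),(Taxon 7,Taxon 6))).
The clade {Taxon 5, Taxon 9} is supported by C3: its derived state 'yes' occurs in exactly those taxa and in no other taxon (including the outgroup).

C3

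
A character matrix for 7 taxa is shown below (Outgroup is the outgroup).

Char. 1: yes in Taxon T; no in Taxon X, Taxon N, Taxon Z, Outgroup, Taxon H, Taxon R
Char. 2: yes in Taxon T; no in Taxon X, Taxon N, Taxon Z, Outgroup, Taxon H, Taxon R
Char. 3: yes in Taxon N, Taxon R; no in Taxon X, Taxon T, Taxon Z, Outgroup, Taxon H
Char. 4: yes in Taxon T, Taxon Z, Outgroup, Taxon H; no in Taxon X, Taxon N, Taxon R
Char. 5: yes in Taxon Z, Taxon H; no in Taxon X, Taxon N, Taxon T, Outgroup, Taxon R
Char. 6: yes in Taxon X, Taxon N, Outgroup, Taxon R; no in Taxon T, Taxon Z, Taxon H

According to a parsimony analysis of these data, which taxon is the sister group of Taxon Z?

Taxon H

Character polarity is set by the outgroup: the derived state is whichever differs from the outgroup's state, so for Char. 4, Char. 6 the derived state is 'no', and for the remaining characters it is 'yes'.
Char. 1: derived state 'yes' in Taxon T only — an autapomorphy, so it tells us nothing about relationships among taxa.
Char. 2 (derived state 'yes') is unique to Taxon T (autapomorphy; uninformative for grouping).
Char. 3: derived state 'yes' in Taxon N and Taxon R only — synapomorphy for {Taxon N, Taxon R}.
Char. 4 (derived state 'no') is shared by Taxon N, Taxon R, and Taxon X — a synapomorphy uniting that clade.
Only Taxon H and Taxon Z show the derived state 'yes' for Char. 5, supporting them as a clade.
Char. 6: derived state 'no' in Taxon H, Taxon T, and Taxon Z only — synapomorphy for {Taxon H, Taxon T, Taxon Z}.
Most parsimonious ingroup topology: (((Taxon Z,Taxon H),Taxon T),(Taxon X,(Taxon N,Taxon R))).
Taxon Z and Taxon H form a cherry on this tree, so they are sister taxa.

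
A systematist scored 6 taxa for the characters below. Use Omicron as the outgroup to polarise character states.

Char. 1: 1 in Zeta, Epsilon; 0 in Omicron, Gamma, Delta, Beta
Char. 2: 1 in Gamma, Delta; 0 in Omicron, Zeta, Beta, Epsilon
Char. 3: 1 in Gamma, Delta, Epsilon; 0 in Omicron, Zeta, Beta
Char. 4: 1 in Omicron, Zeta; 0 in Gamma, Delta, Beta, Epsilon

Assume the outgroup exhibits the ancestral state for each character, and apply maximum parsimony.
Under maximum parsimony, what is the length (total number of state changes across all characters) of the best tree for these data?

5

Character polarity is set by the outgroup: the derived state is whichever differs from the outgroup's state, so for Char. 4 the derived state is '0', and for the remaining characters it is '1'.
Char. 1 groups Epsilon and Zeta, which is incompatible with the clades supported by the remaining characters; treating it as convergent (homoplasy) costs fewer steps than any alternative tree.
Only Delta and Gamma show the derived state '1' for Char. 2, supporting them as a clade.
Char. 3 (derived state '1') is shared by Delta, Epsilon, and Gamma — a synapomorphy uniting that clade.
Char. 4 (derived state '0') is shared by Beta, Delta, Epsilon, and Gamma — a synapomorphy uniting that clade.
Most parsimonious ingroup topology: ((((Gamma,Delta),Epsilon),Beta),Zeta).
Changes per character on this tree: Char. 1: 2; Char. 2: 1; Char. 3: 1; Char. 4: 1.
Total = 5.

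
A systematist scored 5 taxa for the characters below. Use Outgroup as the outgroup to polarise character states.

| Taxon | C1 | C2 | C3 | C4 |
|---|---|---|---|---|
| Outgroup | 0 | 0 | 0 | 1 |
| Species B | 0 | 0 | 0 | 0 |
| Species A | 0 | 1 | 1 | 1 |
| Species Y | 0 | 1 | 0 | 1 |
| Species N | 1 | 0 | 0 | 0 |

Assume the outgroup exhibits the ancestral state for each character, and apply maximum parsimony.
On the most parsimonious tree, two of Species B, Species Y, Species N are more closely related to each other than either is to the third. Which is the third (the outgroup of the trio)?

Species Y

Character polarity is set by the outgroup: the derived state is whichever differs from the outgroup's state, so for C4 the derived state is '0', and for the remaining characters it is '1'.
C1: derived state '1' in Species N only — an autapomorphy, so it tells us nothing about relationships among taxa.
Only Species A and Species Y show the derived state '1' for C2, supporting them as a clade.
C3: derived state '1' in Species A only — an autapomorphy, so it tells us nothing about relationships among taxa.
C4 (derived state '0') is shared by Species B and Species N — a synapomorphy uniting that clade.
Most parsimonious ingroup topology: ((Species B,Species N),(Species A,Species Y)).
Species N and Species B share a more recent common ancestor with each other than either does with Species Y, so Species Y is the least closely related of the three.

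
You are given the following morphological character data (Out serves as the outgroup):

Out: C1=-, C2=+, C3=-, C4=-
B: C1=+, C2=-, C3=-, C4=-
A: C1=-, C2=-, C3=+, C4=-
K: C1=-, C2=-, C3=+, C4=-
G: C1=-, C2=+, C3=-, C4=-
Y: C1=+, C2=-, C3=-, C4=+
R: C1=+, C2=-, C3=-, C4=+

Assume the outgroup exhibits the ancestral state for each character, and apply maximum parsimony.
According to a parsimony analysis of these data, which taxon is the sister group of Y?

Character polarity is set by the outgroup: the derived state is whichever differs from the outgroup's state, so for C2 the derived state is '-', and for the remaining characters it is '+'.
Only B, R, and Y show the derived state '+' for C1, supporting them as a clade.
C2 (derived state '-') is shared by A, B, K, R, and Y — a synapomorphy uniting that clade.
Only A and K show the derived state '+' for C3, supporting them as a clade.
C4 (derived state '+') is shared by R and Y — a synapomorphy uniting that clade.
Most parsimonious ingroup topology: (((B,(Y,R)),(A,K)),G).
Y and R form a cherry on this tree, so they are sister taxa.

R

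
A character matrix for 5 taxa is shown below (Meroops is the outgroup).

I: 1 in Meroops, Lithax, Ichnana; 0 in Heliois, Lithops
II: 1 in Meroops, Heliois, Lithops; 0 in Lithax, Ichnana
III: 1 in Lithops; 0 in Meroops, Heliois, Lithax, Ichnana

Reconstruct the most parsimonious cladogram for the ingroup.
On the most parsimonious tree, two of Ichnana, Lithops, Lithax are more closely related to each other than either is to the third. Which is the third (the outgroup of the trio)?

Lithops

Character polarity is set by the outgroup: the derived state is whichever differs from the outgroup's state, so for I, II the derived state is '0', and for the remaining characters it is '1'.
I (derived state '0') is shared by Heliois and Lithops — a synapomorphy uniting that clade.
II: derived state '0' in Ichnana and Lithax only — synapomorphy for {Ichnana, Lithax}.
III: derived state '1' in Lithops only — an autapomorphy, so it tells us nothing about relationships among taxa.
Most parsimonious ingroup topology: ((Heliois,Lithops),(Lithax,Ichnana)).
Lithax and Ichnana share a more recent common ancestor with each other than either does with Lithops, so Lithops is the least closely related of the three.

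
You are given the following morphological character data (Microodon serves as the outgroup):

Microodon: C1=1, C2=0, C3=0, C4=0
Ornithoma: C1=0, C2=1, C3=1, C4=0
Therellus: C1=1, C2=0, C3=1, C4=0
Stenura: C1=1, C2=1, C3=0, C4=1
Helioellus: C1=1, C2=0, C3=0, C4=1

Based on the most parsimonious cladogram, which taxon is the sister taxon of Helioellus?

Stenura

Character polarity is set by the outgroup: the derived state is whichever differs from the outgroup's state, so for C1 the derived state is '0', and for the remaining characters it is '1'.
C1: derived state '0' in Ornithoma only — an autapomorphy, so it tells us nothing about relationships among taxa.
C2 (state '1') occurs in Ornithoma and Stenura but conflicts with the nesting implied by the other characters — most parsimoniously interpreted as homoplasy.
C3 (derived state '1') is shared by Ornithoma and Therellus — a synapomorphy uniting that clade.
C4: derived state '1' in Helioellus and Stenura only — synapomorphy for {Helioellus, Stenura}.
Most parsimonious ingroup topology: ((Ornithoma,Therellus),(Stenura,Helioellus)).
Helioellus and Stenura form a cherry on this tree, so they are sister taxa.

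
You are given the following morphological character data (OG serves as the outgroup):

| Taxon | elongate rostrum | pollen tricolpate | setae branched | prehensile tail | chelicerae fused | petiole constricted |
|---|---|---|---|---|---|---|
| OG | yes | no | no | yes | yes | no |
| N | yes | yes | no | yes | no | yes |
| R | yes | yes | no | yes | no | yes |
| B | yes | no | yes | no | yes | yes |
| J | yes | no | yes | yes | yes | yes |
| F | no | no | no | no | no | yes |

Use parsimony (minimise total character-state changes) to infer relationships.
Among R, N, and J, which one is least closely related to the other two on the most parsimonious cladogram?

J

Character polarity is set by the outgroup: the derived state is whichever differs from the outgroup's state, so for elongate rostrum, prehensile tail, chelicerae fused the derived state is 'no', and for the remaining characters it is 'yes'.
elongate rostrum: derived state 'no' in F only — an autapomorphy, so it tells us nothing about relationships among taxa.
pollen tricolpate (derived state 'yes') is shared by N and R — a synapomorphy uniting that clade.
Only B and J show the derived state 'yes' for setae branched, supporting them as a clade.
prehensile tail (state 'no') occurs in B and F but conflicts with the nesting implied by the other characters — most parsimoniously interpreted as homoplasy.
chelicerae fused: derived state 'no' in F, N, and R only — synapomorphy for {F, N, R}.
All ingroup taxa share the derived state 'yes' for petiole constricted; it defines the ingroup but does not resolve relationships within it.
Most parsimonious ingroup topology: (((N,R),F),(B,J)).
N and R share a more recent common ancestor with each other than either does with J, so J is the least closely related of the three.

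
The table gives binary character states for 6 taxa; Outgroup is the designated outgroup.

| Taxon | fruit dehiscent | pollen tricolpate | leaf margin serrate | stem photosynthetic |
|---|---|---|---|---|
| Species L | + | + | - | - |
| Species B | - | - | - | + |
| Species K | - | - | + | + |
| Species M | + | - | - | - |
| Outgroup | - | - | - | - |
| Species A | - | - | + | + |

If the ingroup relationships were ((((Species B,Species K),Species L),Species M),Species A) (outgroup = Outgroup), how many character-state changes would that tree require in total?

Map each character onto ((((Species B,Species K),Species L),Species M),Species A) (rooted by Outgroup) and count the minimum state changes it requires (Fitch parsimony):
fruit dehiscent: 2; pollen tricolpate: 1; leaf margin serrate: 2; stem photosynthetic: 2.
Total tree length = 7.

7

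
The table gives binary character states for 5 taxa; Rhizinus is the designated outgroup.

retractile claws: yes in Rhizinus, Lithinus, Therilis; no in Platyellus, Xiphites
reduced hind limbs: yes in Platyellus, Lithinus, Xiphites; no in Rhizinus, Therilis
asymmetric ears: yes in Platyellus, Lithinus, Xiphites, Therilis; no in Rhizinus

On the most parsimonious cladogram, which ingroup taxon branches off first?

Therilis

Character polarity is set by the outgroup: the derived state is whichever differs from the outgroup's state, so for retractile claws the derived state is 'no', and for the remaining characters it is 'yes'.
Only Platyellus and Xiphites show the derived state 'no' for retractile claws, supporting them as a clade.
Only Lithinus, Platyellus, and Xiphites show the derived state 'yes' for reduced hind limbs, supporting them as a clade.
asymmetric ears (derived state 'yes') is shared by all ingroup taxa — unites the whole ingroup.
Most parsimonious ingroup topology: (((Platyellus,Xiphites),Lithinus),Therilis).
Therilis is sister to the clade containing all other ingroup taxa, so it is the earliest-diverging (most basal) ingroup lineage.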